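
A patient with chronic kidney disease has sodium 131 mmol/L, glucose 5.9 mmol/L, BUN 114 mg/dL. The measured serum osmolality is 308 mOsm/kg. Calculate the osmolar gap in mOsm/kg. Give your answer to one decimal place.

-0.6 mOsm/kg

Calculated osmolality = 2·Na + glucose + BUN/2.8
= 2·131 + 5.9 + 114/2.8
= 262 + 5.90 + 40.71
= 308.61 mOsm/kg ≈ 308.6 mOsm/kg
Osmolar gap = measured − calculated = 308 − 308.6 = -0.6 mOsm/kg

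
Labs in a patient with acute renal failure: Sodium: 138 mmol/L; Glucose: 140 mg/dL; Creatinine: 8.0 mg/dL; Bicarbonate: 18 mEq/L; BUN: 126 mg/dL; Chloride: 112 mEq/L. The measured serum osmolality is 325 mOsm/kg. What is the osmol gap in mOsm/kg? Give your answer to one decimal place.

Calculated osmolality = 2·Na + glucose/18 + BUN/2.8
= 2·138 + 140/18 + 126/2.8
= 276 + 7.78 + 45
= 328.78 mOsm/kg ≈ 328.8 mOsm/kg
Osmolar gap = measured − calculated = 325 − 328.8 = -3.8 mOsm/kg

-3.8 mOsm/kg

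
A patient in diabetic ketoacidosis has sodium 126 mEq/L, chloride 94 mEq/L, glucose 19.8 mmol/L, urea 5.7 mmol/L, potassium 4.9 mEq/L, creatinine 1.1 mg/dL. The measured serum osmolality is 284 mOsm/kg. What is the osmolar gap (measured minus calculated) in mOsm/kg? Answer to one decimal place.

6.5 mOsm/kg

Calculated osmolality = 2·Na + glucose + urea
= 2·126 + 19.8 + 5.7
= 252 + 19.80 + 5.70
= 277.5 mOsm/kg ≈ 277.5 mOsm/kg
Osmolar gap = measured − calculated = 284 − 277.5 = 6.5 mOsm/kg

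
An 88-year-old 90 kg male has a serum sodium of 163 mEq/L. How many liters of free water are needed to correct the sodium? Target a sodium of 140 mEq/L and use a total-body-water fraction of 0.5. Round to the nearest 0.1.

TBW = 0.5 · 90 = 45 L
Free water deficit = TBW · (Na/140 − 1)
= 45 · (163/140 − 1)
= 45 · 0.1643
= 7.39 L

7.4 L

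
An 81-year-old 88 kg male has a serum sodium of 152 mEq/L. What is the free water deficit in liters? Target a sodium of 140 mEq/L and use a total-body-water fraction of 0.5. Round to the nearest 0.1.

TBW = 0.5 · 88 = 44 L
Free water deficit = TBW · (Na/140 − 1)
= 44 · (152/140 − 1)
= 44 · 0.0857
= 3.77 L

3.8 L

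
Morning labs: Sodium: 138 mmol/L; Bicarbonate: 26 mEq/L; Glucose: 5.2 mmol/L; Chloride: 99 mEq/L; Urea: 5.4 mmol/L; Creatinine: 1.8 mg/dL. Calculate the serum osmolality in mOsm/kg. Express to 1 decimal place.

Calculated osmolality = 2·Na + glucose + urea
= 2·138 + 5.2 + 5.4
= 276 + 5.20 + 5.40
= 286.6 mOsm/kg

286.6 mOsm/kg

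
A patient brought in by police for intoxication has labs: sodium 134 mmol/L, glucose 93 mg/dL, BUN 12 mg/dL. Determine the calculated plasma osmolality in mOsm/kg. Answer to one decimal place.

Calculated osmolality = 2·Na + glucose/18 + BUN/2.8
= 2·134 + 93/18 + 12/2.8
= 268 + 5.17 + 4.29
= 277.46 mOsm/kg

277.5 mOsm/kg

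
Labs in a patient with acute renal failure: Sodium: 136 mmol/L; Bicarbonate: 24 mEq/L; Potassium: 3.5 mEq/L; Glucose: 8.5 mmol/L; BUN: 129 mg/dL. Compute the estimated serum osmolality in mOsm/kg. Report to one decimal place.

326.6 mOsm/kg

Calculated osmolality = 2·Na + glucose + BUN/2.8
= 2·136 + 8.5 + 129/2.8
= 272 + 8.50 + 46.07
= 326.57 mOsm/kg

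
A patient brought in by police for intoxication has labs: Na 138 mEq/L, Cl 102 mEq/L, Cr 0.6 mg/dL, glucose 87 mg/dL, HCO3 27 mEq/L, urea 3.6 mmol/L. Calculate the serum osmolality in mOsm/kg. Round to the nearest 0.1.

284.4 mOsm/kg

Calculated osmolality = 2·Na + glucose/18 + urea
= 2·138 + 87/18 + 3.6
= 276 + 4.83 + 3.60
= 284.43 mOsm/kg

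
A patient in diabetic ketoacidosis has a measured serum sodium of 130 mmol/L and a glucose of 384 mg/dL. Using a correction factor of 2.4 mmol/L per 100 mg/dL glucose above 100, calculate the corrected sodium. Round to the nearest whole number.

Corrected Na = measured Na + 2.4 · (glucose − 100)/100
= 130 + 2.4 · (384 − 100)/100
= 130 + 6.8
= 136.8 mmol/L

137 mmol/L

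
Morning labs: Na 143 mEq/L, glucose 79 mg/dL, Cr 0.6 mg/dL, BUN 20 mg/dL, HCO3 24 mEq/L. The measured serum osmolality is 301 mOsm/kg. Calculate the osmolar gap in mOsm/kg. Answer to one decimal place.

3.5 mOsm/kg

Calculated osmolality = 2·Na + glucose/18 + BUN/2.8
= 2·143 + 79/18 + 20/2.8
= 286 + 4.39 + 7.14
= 297.53 mOsm/kg ≈ 297.5 mOsm/kg
Osmolar gap = measured − calculated = 301 − 297.5 = 3.5 mOsm/kg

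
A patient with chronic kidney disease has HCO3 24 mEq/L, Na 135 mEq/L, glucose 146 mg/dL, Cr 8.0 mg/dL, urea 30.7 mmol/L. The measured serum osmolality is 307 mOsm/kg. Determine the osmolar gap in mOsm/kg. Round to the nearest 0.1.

-1.8 mOsm/kg

Calculated osmolality = 2·Na + glucose/18 + urea
= 2·135 + 146/18 + 30.7
= 270 + 8.11 + 30.70
= 308.81 mOsm/kg ≈ 308.8 mOsm/kg
Osmolar gap = measured − calculated = 307 − 308.8 = -1.8 mOsm/kg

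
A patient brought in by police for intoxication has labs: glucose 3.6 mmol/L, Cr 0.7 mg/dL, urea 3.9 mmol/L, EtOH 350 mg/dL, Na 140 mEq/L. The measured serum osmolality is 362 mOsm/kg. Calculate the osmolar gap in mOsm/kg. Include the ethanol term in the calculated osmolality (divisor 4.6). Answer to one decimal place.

Calculated osmolality = 2·Na + glucose + urea + ethanol/4.6
= 2·140 + 3.6 + 3.9 + 350/4.6
= 280 + 3.60 + 3.90 + 76.09
= 363.59 mOsm/kg ≈ 363.6 mOsm/kg
Osmolar gap = measured − calculated = 362 − 363.6 = -1.6 mOsm/kg

-1.6 mOsm/kg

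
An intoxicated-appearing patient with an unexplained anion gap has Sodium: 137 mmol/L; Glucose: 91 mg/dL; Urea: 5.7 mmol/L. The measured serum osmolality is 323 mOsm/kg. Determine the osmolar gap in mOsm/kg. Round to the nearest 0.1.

Calculated osmolality = 2·Na + glucose/18 + urea
= 2·137 + 91/18 + 5.7
= 274 + 5.06 + 5.70
= 284.76 mOsm/kg ≈ 284.8 mOsm/kg
Osmolar gap = measured − calculated = 323 − 284.8 = 38.2 mOsm/kg

38.2 mOsm/kg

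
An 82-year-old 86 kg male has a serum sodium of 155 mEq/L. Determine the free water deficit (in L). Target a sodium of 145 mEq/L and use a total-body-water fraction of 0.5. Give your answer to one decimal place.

3.0 L

TBW = 0.5 · 86 = 43 L
Free water deficit = TBW · (Na/145 − 1)
= 43 · (155/145 − 1)
= 43 · 0.069
= 2.97 L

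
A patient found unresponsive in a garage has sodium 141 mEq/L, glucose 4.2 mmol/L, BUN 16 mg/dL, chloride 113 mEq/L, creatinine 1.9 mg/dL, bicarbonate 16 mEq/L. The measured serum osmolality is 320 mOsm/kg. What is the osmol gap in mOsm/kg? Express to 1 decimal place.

Calculated osmolality = 2·Na + glucose + BUN/2.8
= 2·141 + 4.2 + 16/2.8
= 282 + 4.20 + 5.71
= 291.91 mOsm/kg ≈ 291.9 mOsm/kg
Osmolar gap = measured − calculated = 320 − 291.9 = 28.1 mOsm/kg

28.1 mOsm/kg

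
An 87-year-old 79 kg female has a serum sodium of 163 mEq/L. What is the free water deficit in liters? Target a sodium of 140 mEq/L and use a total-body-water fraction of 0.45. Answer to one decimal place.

5.8 L

TBW = 0.45 · 79 = 35.55 L
Free water deficit = TBW · (Na/140 − 1)
= 35.55 · (163/140 − 1)
= 35.55 · 0.1643
= 5.84 L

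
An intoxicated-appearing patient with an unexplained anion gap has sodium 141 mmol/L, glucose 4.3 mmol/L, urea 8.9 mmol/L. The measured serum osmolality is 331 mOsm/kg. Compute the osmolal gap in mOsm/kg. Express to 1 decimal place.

35.8 mOsm/kg

Calculated osmolality = 2·Na + glucose + urea
= 2·141 + 4.3 + 8.9
= 282 + 4.30 + 8.90
= 295.2 mOsm/kg ≈ 295.2 mOsm/kg
Osmolar gap = measured − calculated = 331 − 295.2 = 35.8 mOsm/kg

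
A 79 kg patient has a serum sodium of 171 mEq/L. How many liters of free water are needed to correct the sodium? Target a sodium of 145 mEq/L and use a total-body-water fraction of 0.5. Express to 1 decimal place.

7.1 L

TBW = 0.5 · 79 = 39.5 L
Free water deficit = TBW · (Na/145 − 1)
= 39.5 · (171/145 − 1)
= 39.5 · 0.1793
= 7.08 L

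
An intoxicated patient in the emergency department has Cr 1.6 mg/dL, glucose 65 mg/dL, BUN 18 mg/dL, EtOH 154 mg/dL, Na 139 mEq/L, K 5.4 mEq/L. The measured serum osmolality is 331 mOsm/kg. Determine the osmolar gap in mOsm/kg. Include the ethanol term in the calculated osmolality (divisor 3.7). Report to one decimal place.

Calculated osmolality = 2·Na + glucose/18 + BUN/2.8 + ethanol/3.7
= 2·139 + 65/18 + 18/2.8 + 154/3.7
= 278 + 3.61 + 6.43 + 41.62
= 329.66 mOsm/kg ≈ 329.7 mOsm/kg
Osmolar gap = measured − calculated = 331 − 329.7 = 1.3 mOsm/kg

1.3 mOsm/kg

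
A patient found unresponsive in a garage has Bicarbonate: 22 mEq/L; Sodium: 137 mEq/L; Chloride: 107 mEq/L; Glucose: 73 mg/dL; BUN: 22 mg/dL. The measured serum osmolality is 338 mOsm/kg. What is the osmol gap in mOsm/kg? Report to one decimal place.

Calculated osmolality = 2·Na + glucose/18 + BUN/2.8
= 2·137 + 73/18 + 22/2.8
= 274 + 4.06 + 7.86
= 285.92 mOsm/kg ≈ 285.9 mOsm/kg
Osmolar gap = measured − calculated = 338 − 285.9 = 52.1 mOsm/kg

52.1 mOsm/kg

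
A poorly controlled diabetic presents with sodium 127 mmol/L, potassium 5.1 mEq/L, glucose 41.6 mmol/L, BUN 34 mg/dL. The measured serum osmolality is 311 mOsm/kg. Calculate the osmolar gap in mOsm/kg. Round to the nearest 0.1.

Calculated osmolality = 2·Na + glucose + BUN/2.8
= 2·127 + 41.6 + 34/2.8
= 254 + 41.60 + 12.14
= 307.74 mOsm/kg ≈ 307.7 mOsm/kg
Osmolar gap = measured − calculated = 311 − 307.7 = 3.3 mOsm/kg

3.3 mOsm/kg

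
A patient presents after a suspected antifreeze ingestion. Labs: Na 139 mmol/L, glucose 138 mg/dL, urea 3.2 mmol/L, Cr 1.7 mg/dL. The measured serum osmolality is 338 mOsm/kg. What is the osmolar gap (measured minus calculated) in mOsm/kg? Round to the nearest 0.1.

Calculated osmolality = 2·Na + glucose/18 + urea
= 2·139 + 138/18 + 3.2
= 278 + 7.67 + 3.20
= 288.87 mOsm/kg ≈ 288.9 mOsm/kg
Osmolar gap = measured − calculated = 338 − 288.9 = 49.1 mOsm/kg

49.1 mOsm/kg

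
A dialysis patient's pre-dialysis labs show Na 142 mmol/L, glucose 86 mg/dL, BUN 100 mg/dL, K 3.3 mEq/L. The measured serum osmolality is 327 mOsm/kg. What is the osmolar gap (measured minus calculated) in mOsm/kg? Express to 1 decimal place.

Calculated osmolality = 2·Na + glucose/18 + BUN/2.8
= 2·142 + 86/18 + 100/2.8
= 284 + 4.78 + 35.71
= 324.49 mOsm/kg ≈ 324.5 mOsm/kg
Osmolar gap = measured − calculated = 327 − 324.5 = 2.5 mOsm/kg

2.5 mOsm/kg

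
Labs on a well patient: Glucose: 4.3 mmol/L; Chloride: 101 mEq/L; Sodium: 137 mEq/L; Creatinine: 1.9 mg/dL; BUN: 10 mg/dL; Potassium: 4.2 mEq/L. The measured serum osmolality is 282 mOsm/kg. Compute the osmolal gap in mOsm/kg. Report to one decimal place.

Calculated osmolality = 2·Na + glucose + BUN/2.8
= 2·137 + 4.3 + 10/2.8
= 274 + 4.30 + 3.57
= 281.87 mOsm/kg ≈ 281.9 mOsm/kg
Osmolar gap = measured − calculated = 282 − 281.9 = 0.1 mOsm/kg

0.1 mOsm/kg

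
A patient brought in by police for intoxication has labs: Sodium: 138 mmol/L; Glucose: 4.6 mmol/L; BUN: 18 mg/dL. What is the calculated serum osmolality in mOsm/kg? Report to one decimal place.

Calculated osmolality = 2·Na + glucose + BUN/2.8
= 2·138 + 4.6 + 18/2.8
= 276 + 4.60 + 6.43
= 287.03 mOsm/kg

287.0 mOsm/kg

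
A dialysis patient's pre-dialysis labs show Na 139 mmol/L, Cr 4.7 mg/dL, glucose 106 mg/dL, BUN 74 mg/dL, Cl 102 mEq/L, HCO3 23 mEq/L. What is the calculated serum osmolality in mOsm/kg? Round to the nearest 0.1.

310.3 mOsm/kg

Calculated osmolality = 2·Na + glucose/18 + BUN/2.8
= 2·139 + 106/18 + 74/2.8
= 278 + 5.89 + 26.43
= 310.32 mOsm/kg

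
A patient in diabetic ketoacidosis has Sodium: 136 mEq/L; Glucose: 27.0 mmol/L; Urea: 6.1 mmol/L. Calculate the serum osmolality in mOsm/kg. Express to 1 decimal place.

305.1 mOsm/kg

Calculated osmolality = 2·Na + glucose + urea
= 2·136 + 27 + 6.1
= 272 + 27 + 6.10
= 305.1 mOsm/kg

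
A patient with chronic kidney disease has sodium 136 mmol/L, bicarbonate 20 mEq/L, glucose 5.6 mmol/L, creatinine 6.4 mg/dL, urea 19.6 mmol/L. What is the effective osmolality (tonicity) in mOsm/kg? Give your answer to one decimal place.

Effective osmolality excludes urea (freely permeant across cell membranes):
2·Na + glucose
= 2·136 + 5.6
= 272 + 5.6
= 277.6 mOsm/kg

277.6 mOsm/kg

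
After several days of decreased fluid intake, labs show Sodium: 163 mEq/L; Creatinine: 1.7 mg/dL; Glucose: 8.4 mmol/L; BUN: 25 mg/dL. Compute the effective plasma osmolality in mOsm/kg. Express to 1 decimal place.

334.4 mOsm/kg

Effective osmolality excludes urea (freely permeant across cell membranes):
2·Na + glucose
= 2·163 + 8.4
= 326 + 8.4
= 334.4 mOsm/kg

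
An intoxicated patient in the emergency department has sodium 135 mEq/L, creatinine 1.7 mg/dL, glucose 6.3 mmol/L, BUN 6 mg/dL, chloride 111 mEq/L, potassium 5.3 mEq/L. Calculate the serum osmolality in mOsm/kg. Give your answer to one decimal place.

Calculated osmolality = 2·Na + glucose + BUN/2.8
= 2·135 + 6.3 + 6/2.8
= 270 + 6.30 + 2.14
= 278.44 mOsm/kg

278.4 mOsm/kg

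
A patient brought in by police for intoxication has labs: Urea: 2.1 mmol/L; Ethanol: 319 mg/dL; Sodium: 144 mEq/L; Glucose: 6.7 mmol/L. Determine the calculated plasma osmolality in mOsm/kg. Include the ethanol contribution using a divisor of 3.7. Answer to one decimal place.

Calculated osmolality = 2·Na + glucose + urea + ethanol/3.7
= 2·144 + 6.7 + 2.1 + 319/3.7
= 288 + 6.70 + 2.10 + 86.22
= 383.02 mOsm/kg

383.0 mOsm/kg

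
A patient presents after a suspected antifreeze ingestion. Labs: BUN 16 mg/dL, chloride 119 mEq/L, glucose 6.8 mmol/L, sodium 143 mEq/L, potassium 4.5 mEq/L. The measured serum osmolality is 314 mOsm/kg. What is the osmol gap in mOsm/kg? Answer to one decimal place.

15.5 mOsm/kg

Calculated osmolality = 2·Na + glucose + BUN/2.8
= 2·143 + 6.8 + 16/2.8
= 286 + 6.80 + 5.71
= 298.51 mOsm/kg ≈ 298.5 mOsm/kg
Osmolar gap = measured − calculated = 314 − 298.5 = 15.5 mOsm/kg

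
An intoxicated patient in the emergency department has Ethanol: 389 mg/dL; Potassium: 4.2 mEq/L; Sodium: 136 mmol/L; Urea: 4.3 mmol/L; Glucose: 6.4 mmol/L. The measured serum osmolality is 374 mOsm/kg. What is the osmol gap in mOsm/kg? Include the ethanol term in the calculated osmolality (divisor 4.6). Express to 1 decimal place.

6.7 mOsm/kg

Calculated osmolality = 2·Na + glucose + urea + ethanol/4.6
= 2·136 + 6.4 + 4.3 + 389/4.6
= 272 + 6.40 + 4.30 + 84.57
= 367.27 mOsm/kg ≈ 367.3 mOsm/kg
Osmolar gap = measured − calculated = 374 − 367.3 = 6.7 mOsm/kg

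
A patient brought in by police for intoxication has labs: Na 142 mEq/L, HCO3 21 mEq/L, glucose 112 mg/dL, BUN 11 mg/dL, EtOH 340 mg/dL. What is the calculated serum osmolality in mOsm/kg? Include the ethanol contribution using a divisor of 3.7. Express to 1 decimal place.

386.0 mOsm/kg

Calculated osmolality = 2·Na + glucose/18 + BUN/2.8 + ethanol/3.7
= 2·142 + 112/18 + 11/2.8 + 340/3.7
= 284 + 6.22 + 3.93 + 91.89
= 386.04 mOsm/kg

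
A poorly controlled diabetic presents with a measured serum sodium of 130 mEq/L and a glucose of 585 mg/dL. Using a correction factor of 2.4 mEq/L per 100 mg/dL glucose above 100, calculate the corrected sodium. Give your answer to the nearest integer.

Corrected Na = measured Na + 2.4 · (glucose − 100)/100
= 130 + 2.4 · (585 − 100)/100
= 130 + 11.6
= 141.6 mEq/L

142 mEq/L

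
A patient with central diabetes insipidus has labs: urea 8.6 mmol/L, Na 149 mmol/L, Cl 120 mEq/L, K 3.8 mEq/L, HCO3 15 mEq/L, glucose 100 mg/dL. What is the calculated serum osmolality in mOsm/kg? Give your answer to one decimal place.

Calculated osmolality = 2·Na + glucose/18 + urea
= 2·149 + 100/18 + 8.6
= 298 + 5.56 + 8.60
= 312.16 mOsm/kg

312.2 mOsm/kg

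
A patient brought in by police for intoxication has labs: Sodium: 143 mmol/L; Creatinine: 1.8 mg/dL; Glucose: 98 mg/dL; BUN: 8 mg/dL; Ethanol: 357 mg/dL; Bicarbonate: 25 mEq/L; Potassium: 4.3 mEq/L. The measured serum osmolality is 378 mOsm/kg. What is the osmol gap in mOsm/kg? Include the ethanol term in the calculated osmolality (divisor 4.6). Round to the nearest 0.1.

Calculated osmolality = 2·Na + glucose/18 + BUN/2.8 + ethanol/4.6
= 2·143 + 98/18 + 8/2.8 + 357/4.6
= 286 + 5.44 + 2.86 + 77.61
= 371.91 mOsm/kg ≈ 371.9 mOsm/kg
Osmolar gap = measured − calculated = 378 − 371.9 = 6.1 mOsm/kg

6.1 mOsm/kg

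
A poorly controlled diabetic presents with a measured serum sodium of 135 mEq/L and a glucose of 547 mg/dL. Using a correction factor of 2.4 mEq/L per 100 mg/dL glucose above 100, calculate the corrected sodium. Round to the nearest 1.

Corrected Na = measured Na + 2.4 · (glucose − 100)/100
= 135 + 2.4 · (547 − 100)/100
= 135 + 10.7
= 145.7 mEq/L

146 mEq/L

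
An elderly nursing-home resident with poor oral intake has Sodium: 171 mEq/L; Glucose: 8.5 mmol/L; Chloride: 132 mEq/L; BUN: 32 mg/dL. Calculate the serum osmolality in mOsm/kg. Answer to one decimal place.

Calculated osmolality = 2·Na + glucose + BUN/2.8
= 2·171 + 8.5 + 32/2.8
= 342 + 8.50 + 11.43
= 361.93 mOsm/kg

361.9 mOsm/kg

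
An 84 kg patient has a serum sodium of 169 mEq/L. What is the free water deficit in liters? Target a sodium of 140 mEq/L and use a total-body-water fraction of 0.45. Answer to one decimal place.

7.8 L

TBW = 0.45 · 84 = 37.8 L
Free water deficit = TBW · (Na/140 − 1)
= 37.8 · (169/140 − 1)
= 37.8 · 0.2071
= 7.83 L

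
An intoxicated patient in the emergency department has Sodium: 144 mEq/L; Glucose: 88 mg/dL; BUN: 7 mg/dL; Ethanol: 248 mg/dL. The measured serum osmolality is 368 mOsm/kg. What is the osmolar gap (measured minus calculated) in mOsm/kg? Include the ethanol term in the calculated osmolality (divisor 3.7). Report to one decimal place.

5.6 mOsm/kg

Calculated osmolality = 2·Na + glucose/18 + BUN/2.8 + ethanol/3.7
= 2·144 + 88/18 + 7/2.8 + 248/3.7
= 288 + 4.89 + 2.50 + 67.03
= 362.42 mOsm/kg ≈ 362.4 mOsm/kg
Osmolar gap = measured − calculated = 368 − 362.4 = 5.6 mOsm/kg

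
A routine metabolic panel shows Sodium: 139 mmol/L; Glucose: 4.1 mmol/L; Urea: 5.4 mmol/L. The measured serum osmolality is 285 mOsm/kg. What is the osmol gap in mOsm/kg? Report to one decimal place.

-2.5 mOsm/kg

Calculated osmolality = 2·Na + glucose + urea
= 2·139 + 4.1 + 5.4
= 278 + 4.10 + 5.40
= 287.5 mOsm/kg ≈ 287.5 mOsm/kg
Osmolar gap = measured − calculated = 285 − 287.5 = -2.5 mOsm/kg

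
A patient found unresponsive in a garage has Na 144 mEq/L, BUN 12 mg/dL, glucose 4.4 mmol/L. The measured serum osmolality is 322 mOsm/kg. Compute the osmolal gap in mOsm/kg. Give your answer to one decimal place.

Calculated osmolality = 2·Na + glucose + BUN/2.8
= 2·144 + 4.4 + 12/2.8
= 288 + 4.40 + 4.29
= 296.69 mOsm/kg ≈ 296.7 mOsm/kg
Osmolar gap = measured − calculated = 322 − 296.7 = 25.3 mOsm/kg

25.3 mOsm/kg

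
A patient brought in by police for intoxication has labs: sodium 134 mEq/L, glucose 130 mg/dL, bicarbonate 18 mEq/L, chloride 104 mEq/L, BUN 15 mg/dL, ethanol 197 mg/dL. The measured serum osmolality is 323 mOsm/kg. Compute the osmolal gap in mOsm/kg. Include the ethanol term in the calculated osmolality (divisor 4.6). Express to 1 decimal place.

Calculated osmolality = 2·Na + glucose/18 + BUN/2.8 + ethanol/4.6
= 2·134 + 130/18 + 15/2.8 + 197/4.6
= 268 + 7.22 + 5.36 + 42.83
= 323.41 mOsm/kg ≈ 323.4 mOsm/kg
Osmolar gap = measured − calculated = 323 − 323.4 = -0.4 mOsm/kg

-0.4 mOsm/kg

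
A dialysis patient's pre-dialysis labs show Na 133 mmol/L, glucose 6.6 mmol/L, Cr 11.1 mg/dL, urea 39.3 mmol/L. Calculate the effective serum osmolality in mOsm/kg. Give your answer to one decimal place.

272.6 mOsm/kg

Effective osmolality excludes urea (freely permeant across cell membranes):
2·Na + glucose
= 2·133 + 6.6
= 266 + 6.6
= 272.6 mOsm/kg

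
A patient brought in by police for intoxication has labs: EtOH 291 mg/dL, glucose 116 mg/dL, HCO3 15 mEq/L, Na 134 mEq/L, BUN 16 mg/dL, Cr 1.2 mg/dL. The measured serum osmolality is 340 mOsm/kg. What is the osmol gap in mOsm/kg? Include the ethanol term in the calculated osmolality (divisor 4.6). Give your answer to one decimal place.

Calculated osmolality = 2·Na + glucose/18 + BUN/2.8 + ethanol/4.6
= 2·134 + 116/18 + 16/2.8 + 291/4.6
= 268 + 6.44 + 5.71 + 63.26
= 343.41 mOsm/kg ≈ 343.4 mOsm/kg
Osmolar gap = measured − calculated = 340 − 343.4 = -3.4 mOsm/kg

-3.4 mOsm/kg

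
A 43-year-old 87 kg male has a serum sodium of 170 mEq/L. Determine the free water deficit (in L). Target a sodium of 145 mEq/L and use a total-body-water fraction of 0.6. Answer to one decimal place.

TBW = 0.6 · 87 = 52.2 L
Free water deficit = TBW · (Na/145 − 1)
= 52.2 · (170/145 − 1)
= 52.2 · 0.1724
= 9 L

9.0 L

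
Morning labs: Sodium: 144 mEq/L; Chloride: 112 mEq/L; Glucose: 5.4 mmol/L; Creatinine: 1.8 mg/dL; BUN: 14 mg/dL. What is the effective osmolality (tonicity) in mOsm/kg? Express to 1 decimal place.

293.4 mOsm/kg

Effective osmolality excludes urea (freely permeant across cell membranes):
2·Na + glucose
= 2·144 + 5.4
= 288 + 5.4
= 293.4 mOsm/kg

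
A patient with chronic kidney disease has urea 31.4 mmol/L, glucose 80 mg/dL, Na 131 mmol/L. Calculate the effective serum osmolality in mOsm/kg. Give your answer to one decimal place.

Effective osmolality excludes urea (freely permeant across cell membranes):
2·Na + glucose/18
= 2·131 + 80/18
= 262 + 4.44
= 266.44 mOsm/kg

266.4 mOsm/kg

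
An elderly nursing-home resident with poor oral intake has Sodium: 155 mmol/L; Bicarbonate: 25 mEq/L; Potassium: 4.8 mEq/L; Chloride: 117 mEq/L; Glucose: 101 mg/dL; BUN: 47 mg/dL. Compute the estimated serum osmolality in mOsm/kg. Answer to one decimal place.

332.4 mOsm/kg

Calculated osmolality = 2·Na + glucose/18 + BUN/2.8
= 2·155 + 101/18 + 47/2.8
= 310 + 5.61 + 16.79
= 332.4 mOsm/kg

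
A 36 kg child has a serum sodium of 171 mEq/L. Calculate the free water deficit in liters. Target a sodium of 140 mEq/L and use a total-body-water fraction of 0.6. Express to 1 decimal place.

TBW = 0.6 · 36 = 21.6 L
Free water deficit = TBW · (Na/140 − 1)
= 21.6 · (171/140 − 1)
= 21.6 · 0.2214
= 4.78 L

4.8 L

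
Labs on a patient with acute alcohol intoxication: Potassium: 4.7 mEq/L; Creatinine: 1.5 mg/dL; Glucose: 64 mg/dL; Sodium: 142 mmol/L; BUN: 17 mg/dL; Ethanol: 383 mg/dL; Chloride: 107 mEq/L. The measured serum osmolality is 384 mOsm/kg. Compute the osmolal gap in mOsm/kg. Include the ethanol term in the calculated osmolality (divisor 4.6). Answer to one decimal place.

7.1 mOsm/kg

Calculated osmolality = 2·Na + glucose/18 + BUN/2.8 + ethanol/4.6
= 2·142 + 64/18 + 17/2.8 + 383/4.6
= 284 + 3.56 + 6.07 + 83.26
= 376.89 mOsm/kg ≈ 376.9 mOsm/kg
Osmolar gap = measured − calculated = 384 − 376.9 = 7.1 mOsm/kg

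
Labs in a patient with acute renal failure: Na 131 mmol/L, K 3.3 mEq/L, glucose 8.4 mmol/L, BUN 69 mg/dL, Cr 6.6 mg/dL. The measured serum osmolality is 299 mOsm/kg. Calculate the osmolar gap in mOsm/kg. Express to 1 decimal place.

4.0 mOsm/kg

Calculated osmolality = 2·Na + glucose + BUN/2.8
= 2·131 + 8.4 + 69/2.8
= 262 + 8.40 + 24.64
= 295.04 mOsm/kg ≈ 295.0 mOsm/kg
Osmolar gap = measured − calculated = 299 − 295.0 = 4.0 mOsm/kg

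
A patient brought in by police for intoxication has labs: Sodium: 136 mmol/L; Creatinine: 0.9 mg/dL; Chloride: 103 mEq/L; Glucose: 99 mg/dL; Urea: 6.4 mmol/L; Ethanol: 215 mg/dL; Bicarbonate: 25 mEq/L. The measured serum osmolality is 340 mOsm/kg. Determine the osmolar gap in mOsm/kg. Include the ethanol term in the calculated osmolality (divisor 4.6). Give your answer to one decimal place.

9.4 mOsm/kg

Calculated osmolality = 2·Na + glucose/18 + urea + ethanol/4.6
= 2·136 + 99/18 + 6.4 + 215/4.6
= 272 + 5.50 + 6.40 + 46.74
= 330.64 mOsm/kg ≈ 330.6 mOsm/kg
Osmolar gap = measured − calculated = 340 − 330.6 = 9.4 mOsm/kg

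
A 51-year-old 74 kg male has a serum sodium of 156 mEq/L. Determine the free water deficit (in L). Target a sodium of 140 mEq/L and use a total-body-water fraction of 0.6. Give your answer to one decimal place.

TBW = 0.6 · 74 = 44.4 L
Free water deficit = TBW · (Na/140 − 1)
= 44.4 · (156/140 − 1)
= 44.4 · 0.1143
= 5.07 L

5.1 L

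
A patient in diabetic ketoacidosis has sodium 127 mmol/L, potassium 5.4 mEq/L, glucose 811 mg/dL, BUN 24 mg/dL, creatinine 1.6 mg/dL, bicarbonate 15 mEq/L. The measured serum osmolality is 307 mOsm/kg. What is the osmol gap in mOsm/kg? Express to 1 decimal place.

Calculated osmolality = 2·Na + glucose/18 + BUN/2.8
= 2·127 + 811/18 + 24/2.8
= 254 + 45.06 + 8.57
= 307.63 mOsm/kg ≈ 307.6 mOsm/kg
Osmolar gap = measured − calculated = 307 − 307.6 = -0.6 mOsm/kg

-0.6 mOsm/kg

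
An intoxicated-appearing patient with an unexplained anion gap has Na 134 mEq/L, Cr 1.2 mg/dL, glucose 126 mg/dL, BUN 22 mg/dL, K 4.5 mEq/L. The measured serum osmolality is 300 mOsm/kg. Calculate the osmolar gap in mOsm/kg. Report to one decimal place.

Calculated osmolality = 2·Na + glucose/18 + BUN/2.8
= 2·134 + 126/18 + 22/2.8
= 268 + 7 + 7.86
= 282.86 mOsm/kg ≈ 282.9 mOsm/kg
Osmolar gap = measured − calculated = 300 − 282.9 = 17.1 mOsm/kg

17.1 mOsm/kg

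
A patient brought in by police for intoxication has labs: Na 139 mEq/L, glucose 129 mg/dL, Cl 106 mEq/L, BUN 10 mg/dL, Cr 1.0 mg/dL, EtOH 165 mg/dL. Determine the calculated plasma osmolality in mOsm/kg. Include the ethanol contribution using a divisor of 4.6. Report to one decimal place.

324.6 mOsm/kg

Calculated osmolality = 2·Na + glucose/18 + BUN/2.8 + ethanol/4.6
= 2·139 + 129/18 + 10/2.8 + 165/4.6
= 278 + 7.17 + 3.57 + 35.87
= 324.61 mOsm/kg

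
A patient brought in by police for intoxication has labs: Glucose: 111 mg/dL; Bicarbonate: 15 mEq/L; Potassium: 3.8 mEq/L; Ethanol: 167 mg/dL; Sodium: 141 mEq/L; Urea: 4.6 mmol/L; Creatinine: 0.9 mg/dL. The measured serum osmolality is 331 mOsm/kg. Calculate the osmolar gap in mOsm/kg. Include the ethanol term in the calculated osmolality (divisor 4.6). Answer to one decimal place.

Calculated osmolality = 2·Na + glucose/18 + urea + ethanol/4.6
= 2·141 + 111/18 + 4.6 + 167/4.6
= 282 + 6.17 + 4.60 + 36.30
= 329.07 mOsm/kg ≈ 329.1 mOsm/kg
Osmolar gap = measured − calculated = 331 − 329.1 = 1.9 mOsm/kg

1.9 mOsm/kg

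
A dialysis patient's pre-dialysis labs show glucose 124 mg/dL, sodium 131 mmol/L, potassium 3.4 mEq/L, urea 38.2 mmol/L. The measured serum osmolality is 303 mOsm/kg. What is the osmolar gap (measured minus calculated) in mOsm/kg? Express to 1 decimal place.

-4.1 mOsm/kg

Calculated osmolality = 2·Na + glucose/18 + urea
= 2·131 + 124/18 + 38.2
= 262 + 6.89 + 38.20
= 307.09 mOsm/kg ≈ 307.1 mOsm/kg
Osmolar gap = measured − calculated = 303 − 307.1 = -4.1 mOsm/kg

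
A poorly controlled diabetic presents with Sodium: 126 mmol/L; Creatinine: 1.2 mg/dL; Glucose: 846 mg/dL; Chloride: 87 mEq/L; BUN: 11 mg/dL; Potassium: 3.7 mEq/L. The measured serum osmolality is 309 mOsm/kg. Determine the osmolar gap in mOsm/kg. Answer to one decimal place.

Calculated osmolality = 2·Na + glucose/18 + BUN/2.8
= 2·126 + 846/18 + 11/2.8
= 252 + 47 + 3.93
= 302.93 mOsm/kg ≈ 302.9 mOsm/kg
Osmolar gap = measured − calculated = 309 − 302.9 = 6.1 mOsm/kg

6.1 mOsm/kg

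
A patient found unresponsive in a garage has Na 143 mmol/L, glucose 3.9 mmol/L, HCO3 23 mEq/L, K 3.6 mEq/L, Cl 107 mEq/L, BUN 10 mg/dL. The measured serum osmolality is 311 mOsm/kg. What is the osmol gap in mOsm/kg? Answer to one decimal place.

17.5 mOsm/kg

Calculated osmolality = 2·Na + glucose + BUN/2.8
= 2·143 + 3.9 + 10/2.8
= 286 + 3.90 + 3.57
= 293.47 mOsm/kg ≈ 293.5 mOsm/kg
Osmolar gap = measured − calculated = 311 − 293.5 = 17.5 mOsm/kg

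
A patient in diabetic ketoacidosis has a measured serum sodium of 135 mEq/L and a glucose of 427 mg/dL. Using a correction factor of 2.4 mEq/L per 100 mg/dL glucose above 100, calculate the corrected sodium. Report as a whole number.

Corrected Na = measured Na + 2.4 · (glucose − 100)/100
= 135 + 2.4 · (427 − 100)/100
= 135 + 7.8
= 142.8 mEq/L

143 mEq/L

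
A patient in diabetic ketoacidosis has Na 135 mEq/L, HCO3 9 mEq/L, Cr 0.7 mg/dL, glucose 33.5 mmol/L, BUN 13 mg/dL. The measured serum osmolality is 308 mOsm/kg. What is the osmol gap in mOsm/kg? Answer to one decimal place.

Calculated osmolality = 2·Na + glucose + BUN/2.8
= 2·135 + 33.5 + 13/2.8
= 270 + 33.50 + 4.64
= 308.14 mOsm/kg ≈ 308.1 mOsm/kg
Osmolar gap = measured − calculated = 308 − 308.1 = -0.1 mOsm/kg

-0.1 mOsm/kg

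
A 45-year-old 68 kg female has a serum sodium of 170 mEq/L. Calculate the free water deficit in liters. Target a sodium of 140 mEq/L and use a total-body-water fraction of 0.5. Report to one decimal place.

TBW = 0.5 · 68 = 34 L
Free water deficit = TBW · (Na/140 − 1)
= 34 · (170/140 − 1)
= 34 · 0.2143
= 7.29 L

7.3 L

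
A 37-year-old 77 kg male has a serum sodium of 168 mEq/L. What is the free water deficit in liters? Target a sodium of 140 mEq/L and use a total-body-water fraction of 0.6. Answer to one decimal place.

9.2 L

TBW = 0.6 · 77 = 46.2 L
Free water deficit = TBW · (Na/140 − 1)
= 46.2 · (168/140 − 1)
= 46.2 · 0.2
= 9.24 L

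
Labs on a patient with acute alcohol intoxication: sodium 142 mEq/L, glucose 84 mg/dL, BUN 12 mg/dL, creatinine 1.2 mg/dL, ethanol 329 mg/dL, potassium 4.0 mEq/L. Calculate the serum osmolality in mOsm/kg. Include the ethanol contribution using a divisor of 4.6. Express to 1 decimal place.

Calculated osmolality = 2·Na + glucose/18 + BUN/2.8 + ethanol/4.6
= 2·142 + 84/18 + 12/2.8 + 329/4.6
= 284 + 4.67 + 4.29 + 71.52
= 364.48 mOsm/kg

364.5 mOsm/kg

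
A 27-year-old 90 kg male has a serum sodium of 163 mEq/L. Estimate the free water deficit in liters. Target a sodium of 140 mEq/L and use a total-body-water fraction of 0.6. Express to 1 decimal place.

8.9 L

TBW = 0.6 · 90 = 54 L
Free water deficit = TBW · (Na/140 − 1)
= 54 · (163/140 − 1)
= 54 · 0.1643
= 8.87 L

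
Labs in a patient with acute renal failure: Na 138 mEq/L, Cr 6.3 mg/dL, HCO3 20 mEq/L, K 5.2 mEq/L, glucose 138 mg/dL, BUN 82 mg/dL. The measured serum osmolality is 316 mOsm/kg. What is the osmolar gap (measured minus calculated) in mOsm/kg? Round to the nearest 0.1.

3.0 mOsm/kg

Calculated osmolality = 2·Na + glucose/18 + BUN/2.8
= 2·138 + 138/18 + 82/2.8
= 276 + 7.67 + 29.29
= 312.96 mOsm/kg ≈ 313.0 mOsm/kg
Osmolar gap = measured − calculated = 316 − 313.0 = 3.0 mOsm/kg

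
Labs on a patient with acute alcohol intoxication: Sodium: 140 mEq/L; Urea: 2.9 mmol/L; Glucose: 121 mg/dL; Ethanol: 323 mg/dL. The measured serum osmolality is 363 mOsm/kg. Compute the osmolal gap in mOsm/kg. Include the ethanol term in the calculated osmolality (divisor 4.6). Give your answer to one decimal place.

Calculated osmolality = 2·Na + glucose/18 + urea + ethanol/4.6
= 2·140 + 121/18 + 2.9 + 323/4.6
= 280 + 6.72 + 2.90 + 70.22
= 359.84 mOsm/kg ≈ 359.8 mOsm/kg
Osmolar gap = measured − calculated = 363 − 359.8 = 3.2 mOsm/kg

3.2 mOsm/kg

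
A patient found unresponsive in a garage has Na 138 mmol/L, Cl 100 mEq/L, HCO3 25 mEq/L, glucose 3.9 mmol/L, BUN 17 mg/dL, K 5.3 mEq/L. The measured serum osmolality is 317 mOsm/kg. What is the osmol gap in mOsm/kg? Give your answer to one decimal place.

31.0 mOsm/kg

Calculated osmolality = 2·Na + glucose + BUN/2.8
= 2·138 + 3.9 + 17/2.8
= 276 + 3.90 + 6.07
= 285.97 mOsm/kg ≈ 286.0 mOsm/kg
Osmolar gap = measured − calculated = 317 − 286.0 = 31.0 mOsm/kg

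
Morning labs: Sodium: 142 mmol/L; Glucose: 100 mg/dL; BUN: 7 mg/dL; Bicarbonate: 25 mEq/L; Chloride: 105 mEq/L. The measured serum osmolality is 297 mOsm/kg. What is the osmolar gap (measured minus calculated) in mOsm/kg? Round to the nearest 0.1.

4.9 mOsm/kg

Calculated osmolality = 2·Na + glucose/18 + BUN/2.8
= 2·142 + 100/18 + 7/2.8
= 284 + 5.56 + 2.50
= 292.06 mOsm/kg ≈ 292.1 mOsm/kg
Osmolar gap = measured − calculated = 297 − 292.1 = 4.9 mOsm/kg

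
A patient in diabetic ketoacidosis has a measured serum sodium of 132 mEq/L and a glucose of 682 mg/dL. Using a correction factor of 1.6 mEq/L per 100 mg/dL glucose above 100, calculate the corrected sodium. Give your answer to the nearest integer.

Corrected Na = measured Na + 1.6 · (glucose − 100)/100
= 132 + 1.6 · (682 − 100)/100
= 132 + 9.3
= 141.3 mEq/L

141 mEq/L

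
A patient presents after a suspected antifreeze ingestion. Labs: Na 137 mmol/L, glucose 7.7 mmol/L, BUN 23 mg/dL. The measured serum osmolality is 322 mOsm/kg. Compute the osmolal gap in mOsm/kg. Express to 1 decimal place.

Calculated osmolality = 2·Na + glucose + BUN/2.8
= 2·137 + 7.7 + 23/2.8
= 274 + 7.70 + 8.21
= 289.91 mOsm/kg ≈ 289.9 mOsm/kg
Osmolar gap = measured − calculated = 322 − 289.9 = 32.1 mOsm/kg

32.1 mOsm/kg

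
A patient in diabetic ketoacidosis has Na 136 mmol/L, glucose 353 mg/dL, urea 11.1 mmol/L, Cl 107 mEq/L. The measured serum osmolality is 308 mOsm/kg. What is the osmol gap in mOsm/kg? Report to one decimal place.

5.3 mOsm/kg

Calculated osmolality = 2·Na + glucose/18 + urea
= 2·136 + 353/18 + 11.1
= 272 + 19.61 + 11.10
= 302.71 mOsm/kg ≈ 302.7 mOsm/kg
Osmolar gap = measured − calculated = 308 − 302.7 = 5.3 mOsm/kg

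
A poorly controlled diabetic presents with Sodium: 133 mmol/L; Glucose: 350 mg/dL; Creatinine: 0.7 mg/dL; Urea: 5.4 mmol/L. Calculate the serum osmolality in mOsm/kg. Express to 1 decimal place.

Calculated osmolality = 2·Na + glucose/18 + urea
= 2·133 + 350/18 + 5.4
= 266 + 19.44 + 5.40
= 290.84 mOsm/kg

290.8 mOsm/kg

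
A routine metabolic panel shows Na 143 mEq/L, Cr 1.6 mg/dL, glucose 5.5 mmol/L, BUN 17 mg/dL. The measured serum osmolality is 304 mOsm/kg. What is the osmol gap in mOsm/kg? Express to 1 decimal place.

6.4 mOsm/kg

Calculated osmolality = 2·Na + glucose + BUN/2.8
= 2·143 + 5.5 + 17/2.8
= 286 + 5.50 + 6.07
= 297.57 mOsm/kg ≈ 297.6 mOsm/kg
Osmolar gap = measured − calculated = 304 − 297.6 = 6.4 mOsm/kg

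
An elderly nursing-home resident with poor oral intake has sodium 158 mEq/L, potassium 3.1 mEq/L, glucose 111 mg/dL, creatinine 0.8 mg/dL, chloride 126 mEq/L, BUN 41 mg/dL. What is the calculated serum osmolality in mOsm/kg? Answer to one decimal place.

Calculated osmolality = 2·Na + glucose/18 + BUN/2.8
= 2·158 + 111/18 + 41/2.8
= 316 + 6.17 + 14.64
= 336.81 mOsm/kg

336.8 mOsm/kg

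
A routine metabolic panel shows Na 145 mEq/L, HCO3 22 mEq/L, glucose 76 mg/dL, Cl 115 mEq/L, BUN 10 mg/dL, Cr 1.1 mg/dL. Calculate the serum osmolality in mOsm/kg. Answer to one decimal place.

297.8 mOsm/kg

Calculated osmolality = 2·Na + glucose/18 + BUN/2.8
= 2·145 + 76/18 + 10/2.8
= 290 + 4.22 + 3.57
= 297.79 mOsm/kg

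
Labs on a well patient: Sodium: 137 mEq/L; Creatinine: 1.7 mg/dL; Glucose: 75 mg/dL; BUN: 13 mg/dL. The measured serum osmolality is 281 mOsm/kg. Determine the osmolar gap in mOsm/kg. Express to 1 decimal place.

-1.8 mOsm/kg

Calculated osmolality = 2·Na + glucose/18 + BUN/2.8
= 2·137 + 75/18 + 13/2.8
= 274 + 4.17 + 4.64
= 282.81 mOsm/kg ≈ 282.8 mOsm/kg
Osmolar gap = measured − calculated = 281 − 282.8 = -1.8 mOsm/kg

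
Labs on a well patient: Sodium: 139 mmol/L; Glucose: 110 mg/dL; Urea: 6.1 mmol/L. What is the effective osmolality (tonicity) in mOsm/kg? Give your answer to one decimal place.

284.1 mOsm/kg

Effective osmolality excludes urea (freely permeant across cell membranes):
2·Na + glucose/18
= 2·139 + 110/18
= 278 + 6.11
= 284.11 mOsm/kg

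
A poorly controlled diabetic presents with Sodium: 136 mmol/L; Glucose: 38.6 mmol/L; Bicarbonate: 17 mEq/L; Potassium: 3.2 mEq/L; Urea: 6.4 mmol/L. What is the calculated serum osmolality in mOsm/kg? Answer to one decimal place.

317.0 mOsm/kg

Calculated osmolality = 2·Na + glucose + urea
= 2·136 + 38.6 + 6.4
= 272 + 38.60 + 6.40
= 317 mOsm/kg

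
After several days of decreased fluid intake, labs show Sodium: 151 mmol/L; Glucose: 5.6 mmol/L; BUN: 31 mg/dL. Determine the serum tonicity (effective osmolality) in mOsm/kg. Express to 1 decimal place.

Effective osmolality excludes urea (freely permeant across cell membranes):
2·Na + glucose
= 2·151 + 5.6
= 302 + 5.6
= 307.6 mOsm/kg

307.6 mOsm/kg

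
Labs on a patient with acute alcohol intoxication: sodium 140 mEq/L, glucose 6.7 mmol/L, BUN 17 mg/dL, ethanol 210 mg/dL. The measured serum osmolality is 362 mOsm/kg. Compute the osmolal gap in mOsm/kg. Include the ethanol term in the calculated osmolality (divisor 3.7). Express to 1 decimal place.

12.5 mOsm/kg

Calculated osmolality = 2·Na + glucose + BUN/2.8 + ethanol/3.7
= 2·140 + 6.7 + 17/2.8 + 210/3.7
= 280 + 6.70 + 6.07 + 56.76
= 349.53 mOsm/kg ≈ 349.5 mOsm/kg
Osmolar gap = measured − calculated = 362 − 349.5 = 12.5 mOsm/kg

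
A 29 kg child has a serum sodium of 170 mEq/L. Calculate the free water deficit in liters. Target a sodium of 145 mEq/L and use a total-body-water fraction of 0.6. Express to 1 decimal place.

3.0 L

TBW = 0.6 · 29 = 17.4 L
Free water deficit = TBW · (Na/145 − 1)
= 17.4 · (170/145 − 1)
= 17.4 · 0.1724
= 3 L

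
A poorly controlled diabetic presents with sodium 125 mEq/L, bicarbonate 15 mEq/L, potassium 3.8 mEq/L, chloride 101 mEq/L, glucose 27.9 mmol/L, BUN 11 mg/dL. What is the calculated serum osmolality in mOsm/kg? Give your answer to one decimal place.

Calculated osmolality = 2·Na + glucose + BUN/2.8
= 2·125 + 27.9 + 11/2.8
= 250 + 27.90 + 3.93
= 281.83 mOsm/kg

281.8 mOsm/kg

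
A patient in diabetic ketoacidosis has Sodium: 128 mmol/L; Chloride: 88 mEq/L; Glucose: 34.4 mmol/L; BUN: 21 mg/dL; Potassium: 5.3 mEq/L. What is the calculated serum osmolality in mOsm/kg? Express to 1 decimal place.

297.9 mOsm/kg

Calculated osmolality = 2·Na + glucose + BUN/2.8
= 2·128 + 34.4 + 21/2.8
= 256 + 34.40 + 7.50
= 297.9 mOsm/kg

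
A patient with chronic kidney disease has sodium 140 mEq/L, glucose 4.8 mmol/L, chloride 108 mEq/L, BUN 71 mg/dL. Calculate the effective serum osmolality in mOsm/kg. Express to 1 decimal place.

284.8 mOsm/kg

Effective osmolality excludes urea (freely permeant across cell membranes):
2·Na + glucose
= 2·140 + 4.8
= 280 + 4.8
= 284.8 mOsm/kg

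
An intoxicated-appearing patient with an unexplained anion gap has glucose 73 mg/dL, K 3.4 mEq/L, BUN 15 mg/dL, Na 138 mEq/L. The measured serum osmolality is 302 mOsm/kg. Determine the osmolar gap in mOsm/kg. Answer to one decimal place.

Calculated osmolality = 2·Na + glucose/18 + BUN/2.8
= 2·138 + 73/18 + 15/2.8
= 276 + 4.06 + 5.36
= 285.42 mOsm/kg ≈ 285.4 mOsm/kg
Osmolar gap = measured − calculated = 302 − 285.4 = 16.6 mOsm/kg

16.6 mOsm/kg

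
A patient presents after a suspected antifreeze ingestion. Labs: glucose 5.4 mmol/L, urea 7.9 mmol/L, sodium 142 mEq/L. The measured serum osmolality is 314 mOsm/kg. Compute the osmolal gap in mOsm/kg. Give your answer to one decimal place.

16.7 mOsm/kg

Calculated osmolality = 2·Na + glucose + urea
= 2·142 + 5.4 + 7.9
= 284 + 5.40 + 7.90
= 297.3 mOsm/kg ≈ 297.3 mOsm/kg
Osmolar gap = measured − calculated = 314 − 297.3 = 16.7 mOsm/kg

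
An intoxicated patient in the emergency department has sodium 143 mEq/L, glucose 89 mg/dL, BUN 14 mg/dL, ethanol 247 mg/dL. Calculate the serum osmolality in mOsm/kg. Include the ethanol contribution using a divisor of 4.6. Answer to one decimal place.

Calculated osmolality = 2·Na + glucose/18 + BUN/2.8 + ethanol/4.6
= 2·143 + 89/18 + 14/2.8 + 247/4.6
= 286 + 4.94 + 5 + 53.70
= 349.64 mOsm/kg

349.6 mOsm/kg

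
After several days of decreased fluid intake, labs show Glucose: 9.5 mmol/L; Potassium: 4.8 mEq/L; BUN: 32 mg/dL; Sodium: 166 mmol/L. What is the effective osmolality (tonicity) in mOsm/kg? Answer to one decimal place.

Effective osmolality excludes urea (freely permeant across cell membranes):
2·Na + glucose
= 2·166 + 9.5
= 332 + 9.5
= 341.5 mOsm/kg

341.5 mOsm/kg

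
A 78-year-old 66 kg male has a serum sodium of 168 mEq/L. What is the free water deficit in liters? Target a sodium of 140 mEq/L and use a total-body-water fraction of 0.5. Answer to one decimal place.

TBW = 0.5 · 66 = 33 L
Free water deficit = TBW · (Na/140 − 1)
= 33 · (168/140 − 1)
= 33 · 0.2
= 6.6 L

6.6 L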